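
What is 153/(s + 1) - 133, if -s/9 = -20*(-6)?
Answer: -143660/1079 ≈ -133.14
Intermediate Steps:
s = -1080 (s = -(-180)*(-6) = -9*120 = -1080)
153/(s + 1) - 133 = 153/(-1080 + 1) - 133 = 153/(-1079) - 133 = -1/1079*153 - 133 = -153/1079 - 133 = -143660/1079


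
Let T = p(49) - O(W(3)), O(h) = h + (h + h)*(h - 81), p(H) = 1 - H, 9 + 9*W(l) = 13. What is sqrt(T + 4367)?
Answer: sqrt(355603)/9 ≈ 66.258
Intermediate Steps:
W(l) = 4/9 (W(l) = -1 + (1/9)*13 = -1 + 13/9 = 4/9)
O(h) = h + 2*h*(-81 + h) (O(h) = h + (2*h)*(-81 + h) = h + 2*h*(-81 + h))
T = 1876/81 (T = (1 - 1*49) - 4*(-161 + 2*(4/9))/9 = (1 - 49) - 4*(-161 + 8/9)/9 = -48 - 4*(-1441)/(9*9) = -48 - 1*(-5764/81) = -48 + 5764/81 = 1876/81 ≈ 23.160)
sqrt(T + 4367) = sqrt(1876/81 + 4367) = sqrt(355603/81) = sqrt(355603)/9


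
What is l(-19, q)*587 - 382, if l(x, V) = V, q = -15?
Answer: -9187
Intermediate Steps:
l(-19, q)*587 - 382 = -15*587 - 382 = -8805 - 382 = -9187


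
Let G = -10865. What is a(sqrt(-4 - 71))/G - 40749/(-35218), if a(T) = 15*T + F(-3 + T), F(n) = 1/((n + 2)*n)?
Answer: (-16017821969*I + 4332290250*sqrt(3))/(765287140*(-18*I + 5*sqrt(3))) ≈ 1.1571 - 0.011957*I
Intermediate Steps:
F(n) = 1/(n*(2 + n)) (F(n) = 1/((2 + n)*n) = 1/(n*(2 + n)))
a(T) = 15*T + 1/((-1 + T)*(-3 + T)) (a(T) = 15*T + 1/((-3 + T)*(2 + (-3 + T))) = 15*T + 1/((-3 + T)*(-1 + T)) = 15*T + 1/((-1 + T)*(-3 + T)))
a(sqrt(-4 - 71))/G - 40749/(-35218) = ((1 + 15*sqrt(-4 - 71)*(-1 + sqrt(-4 - 71))*(-3 + sqrt(-4 - 71)))/((-1 + sqrt(-4 - 71))*(-3 + sqrt(-4 - 71))))/(-10865) - 40749/(-35218) = ((1 + 15*sqrt(-75)*(-1 + sqrt(-75))*(-3 + sqrt(-75)))/((-1 + sqrt(-75))*(-3 + sqrt(-75))))*(-1/10865) - 40749*(-1/35218) = ((1 + 15*(5*I*sqrt(3))*(-1 + 5*I*sqrt(3))*(-3 + 5*I*sqrt(3)))/((-1 + 5*I*sqrt(3))*(-3 + 5*I*sqrt(3))))*(-1/10865) + 40749/35218 = ((1 + 75*I*sqrt(3)*(-1 + 5*I*sqrt(3))*(-3 + 5*I*sqrt(3)))/((-1 + 5*I*sqrt(3))*(-3 + 5*I*sqrt(3))))*(-1/10865) + 40749/35218 = -(1 + 75*I*sqrt(3)*(-1 + 5*I*sqrt(3))*(-3 + 5*I*sqrt(3)))/(10865*(-1 + 5*I*sqrt(3))*(-3 + 5*I*sqrt(3))) + 40749/35218 = 40749/35218 - (1 + 75*I*sqrt(3)*(-1 + 5*I*sqrt(3))*(-3 + 5*I*sqrt(3)))/(10865*(-1 + 5*I*sqrt(3))*(-3 + 5*I*sqrt(3)))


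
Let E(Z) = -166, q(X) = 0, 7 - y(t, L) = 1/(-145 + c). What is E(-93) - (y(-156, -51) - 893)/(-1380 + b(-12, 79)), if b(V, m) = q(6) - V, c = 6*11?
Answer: -2001105/12008 ≈ -166.65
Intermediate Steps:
c = 66
y(t, L) = 554/79 (y(t, L) = 7 - 1/(-145 + 66) = 7 - 1/(-79) = 7 - 1*(-1/79) = 7 + 1/79 = 554/79)
b(V, m) = -V (b(V, m) = 0 - V = -V)
E(-93) - (y(-156, -51) - 893)/(-1380 + b(-12, 79)) = -166 - (554/79 - 893)/(-1380 - 1*(-12)) = -166 - (-69993)/(79*(-1380 + 12)) = -166 - (-69993)/(79*(-1368)) = -166 - (-69993)*(-1)/(79*1368) = -166 - 1*7777/12008 = -166 - 7777/12008 = -2001105/12008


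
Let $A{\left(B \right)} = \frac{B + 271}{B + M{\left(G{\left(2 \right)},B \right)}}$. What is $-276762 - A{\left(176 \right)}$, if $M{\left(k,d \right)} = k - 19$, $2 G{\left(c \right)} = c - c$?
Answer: $- \frac{43452081}{157} \approx -2.7677 \cdot 10^{5}$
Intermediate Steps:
$G{\left(c \right)} = 0$ ($G{\left(c \right)} = \frac{c - c}{2} = \frac{1}{2} \cdot 0 = 0$)
$M{\left(k,d \right)} = -19 + k$
$A{\left(B \right)} = \frac{271 + B}{-19 + B}$ ($A{\left(B \right)} = \frac{B + 271}{B + \left(-19 + 0\right)} = \frac{271 + B}{B - 19} = \frac{271 + B}{-19 + B}$)
$-276762 - A{\left(176 \right)} = -276762 - \frac{271 + 176}{-19 + 176} = -276762 - \frac{1}{157} \cdot 447 = -276762 - \frac{447}{157} = - \frac{43452081}{157}$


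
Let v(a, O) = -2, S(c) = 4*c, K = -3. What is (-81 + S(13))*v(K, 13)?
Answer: 58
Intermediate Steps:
(-81 + S(13))*v(K, 13) = (-81 + 4*13)*(-2) = (-81 + 52)*(-2) = -29*(-2) = 58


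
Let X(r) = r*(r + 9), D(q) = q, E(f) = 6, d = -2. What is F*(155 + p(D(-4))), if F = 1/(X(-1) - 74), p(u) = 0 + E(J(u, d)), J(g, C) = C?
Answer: -161/82 ≈ -1.9634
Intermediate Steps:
X(r) = r*(9 + r)
p(u) = 6 (p(u) = 0 + 6 = 6)
F = -1/82 (F = 1/(-(9 - 1) - 74) = 1/(-1*8 - 74) = 1/(-8 - 74) = 1/(-82) = -1/82 ≈ -0.012195)
F*(155 + p(D(-4))) = -(155 + 6)/82 = -1/82*161 = -161/82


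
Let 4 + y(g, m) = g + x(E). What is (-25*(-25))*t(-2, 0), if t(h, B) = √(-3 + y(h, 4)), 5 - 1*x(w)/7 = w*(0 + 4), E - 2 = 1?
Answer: 625*I*√58 ≈ 4759.9*I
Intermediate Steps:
E = 3 (E = 2 + 1 = 3)
x(w) = 35 - 28*w (x(w) = 35 - 7*w*(0 + 4) = 35 - 7*w*4 = 35 - 28*w)
y(g, m) = -53 + g (y(g, m) = -4 + (g + (35 - 28*3)) = -4 + (g + (35 - 84)) = -4 + (g - 49) = -4 + (-49 + g) = -53 + g)
t(h, B) = √(-56 + h) (t(h, B) = √(-3 + (-53 + h)) = √(-56 + h))
(-25*(-25))*t(-2, 0) = (-25*(-25))*√(-56 - 2) = 625*√(-58) = 625*(I*√58) = 625*I*√58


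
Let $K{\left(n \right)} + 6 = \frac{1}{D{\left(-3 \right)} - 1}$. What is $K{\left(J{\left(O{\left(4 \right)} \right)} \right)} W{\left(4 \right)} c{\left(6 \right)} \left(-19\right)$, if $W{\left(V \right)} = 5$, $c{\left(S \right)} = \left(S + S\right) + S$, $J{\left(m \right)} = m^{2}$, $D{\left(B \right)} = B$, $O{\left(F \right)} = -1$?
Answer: $\frac{21375}{2} \approx 10688.0$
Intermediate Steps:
$c{\left(S \right)} = 3 S$ ($c{\left(S \right)} = 2 S + S = 3 S$)
$K{\left(n \right)} = - \frac{25}{4}$ ($K{\left(n \right)} = -6 + \frac{1}{-3 - 1} = -6 + \frac{1}{-4} = -6 - \frac{1}{4} = - \frac{25}{4}$)
$K{\left(J{\left(O{\left(4 \right)} \right)} \right)} W{\left(4 \right)} c{\left(6 \right)} \left(-19\right) = \left(- \frac{25}{4}\right) 5 \cdot 3 \cdot 6 \left(-19\right) = \left(- \frac{125}{4}\right) 18 \left(-19\right) = \left(- \frac{1125}{2}\right) \left(-19\right) = \frac{21375}{2}$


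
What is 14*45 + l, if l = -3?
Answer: 627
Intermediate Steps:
14*45 + l = 14*45 - 3 = 630 - 3 = 627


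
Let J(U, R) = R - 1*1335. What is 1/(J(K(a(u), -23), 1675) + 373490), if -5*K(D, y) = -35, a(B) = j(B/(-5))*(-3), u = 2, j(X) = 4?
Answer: 1/373830 ≈ 2.6750e-6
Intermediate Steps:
a(B) = -12 (a(B) = 4*(-3) = -12)
K(D, y) = 7 (K(D, y) = -⅕*(-35) = 7)
J(U, R) = -1335 + R (J(U, R) = R - 1335 = -1335 + R)
1/(J(K(a(u), -23), 1675) + 373490) = 1/((-1335 + 1675) + 373490) = 1/(340 + 373490) = 1/373830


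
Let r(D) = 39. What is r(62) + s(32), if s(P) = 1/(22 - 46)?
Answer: 935/24 ≈ 38.958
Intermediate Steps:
s(P) = -1/24 (s(P) = 1/(-24) = -1/24)
r(62) + s(32) = 39 - 1/24 = 935/24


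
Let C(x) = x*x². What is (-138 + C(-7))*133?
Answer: -63973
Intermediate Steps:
C(x) = x³
(-138 + C(-7))*133 = (-138 + (-7)³)*133 = (-138 - 343)*133 = -481*133 = -63973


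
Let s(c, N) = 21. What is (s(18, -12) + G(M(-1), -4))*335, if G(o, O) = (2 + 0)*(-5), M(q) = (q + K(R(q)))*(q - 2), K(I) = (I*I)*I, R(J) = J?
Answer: 3685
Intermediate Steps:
K(I) = I³ (K(I) = I²*I = I³)
M(q) = (-2 + q)*(q + q³) (M(q) = (q + q³)*(q - 2) = (q + q³)*(-2 + q) = (-2 + q)*(q + q³))
G(o, O) = -10 (G(o, O) = 2*(-5) = -10)
(s(18, -12) + G(M(-1), -4))*335 = (21 - 10)*335 = 11*335 = 3685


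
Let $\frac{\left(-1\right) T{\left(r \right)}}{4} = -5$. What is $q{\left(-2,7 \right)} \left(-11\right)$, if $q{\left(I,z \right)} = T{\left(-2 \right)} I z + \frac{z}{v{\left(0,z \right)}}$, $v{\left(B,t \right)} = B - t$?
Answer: $3091$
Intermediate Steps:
$T{\left(r \right)} = 20$ ($T{\left(r \right)} = \left(-4\right) \left(-5\right) = 20$)
$q{\left(I,z \right)} = -1 + 20 I z$ ($q{\left(I,z \right)} = 20 I z + \frac{z}{0 - z} = 20 I z + \frac{z}{\left(-1\right) z} = 20 I z + z \left(- \frac{1}{z}\right) = 20 I z - 1 = -1 + 20 I z$)
$q{\left(-2,7 \right)} \left(-11\right) = \left(-1 + 20 \left(-2\right) 7\right) \left(-11\right) = \left(-1 - 280\right) \left(-11\right) = \left(-281\right) \left(-11\right) = 3091$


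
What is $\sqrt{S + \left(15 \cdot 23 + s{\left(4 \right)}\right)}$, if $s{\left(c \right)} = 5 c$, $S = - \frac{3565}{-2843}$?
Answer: $\frac{2 \sqrt{740075545}}{2843} \approx 19.138$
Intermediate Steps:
$S = \frac{3565}{2843}$ ($S = \left(-3565\right) \left(- \frac{1}{2843}\right) = \frac{3565}{2843} \approx 1.254$)
$\sqrt{S + \left(15 \cdot 23 + s{\left(4 \right)}\right)} = \sqrt{\frac{3565}{2843} + \left(15 \cdot 23 + 5 \cdot 4\right)} = \sqrt{\frac{3565}{2843} + \left(345 + 20\right)} = \sqrt{\frac{3565}{2843} + 365} = \sqrt{\frac{1041260}{2843}} = \frac{2 \sqrt{740075545}}{2843}$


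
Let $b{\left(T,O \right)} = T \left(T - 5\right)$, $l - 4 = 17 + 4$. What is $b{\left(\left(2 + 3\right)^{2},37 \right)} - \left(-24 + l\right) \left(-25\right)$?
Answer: $525$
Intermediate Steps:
$l = 25$ ($l = 4 + \left(17 + 4\right) = 4 + 21 = 25$)
$b{\left(T,O \right)} = T \left(-5 + T\right)$
$b{\left(\left(2 + 3\right)^{2},37 \right)} - \left(-24 + l\right) \left(-25\right) = \left(2 + 3\right)^{2} \left(-5 + \left(2 + 3\right)^{2}\right) - \left(-24 + 25\right) \left(-25\right) = 5^{2} \left(-5 + 5^{2}\right) - 1 \left(-25\right) = 25 \left(-5 + 25\right) - -25 = 25 \cdot 20 + 25 = 500 + 25 = 525$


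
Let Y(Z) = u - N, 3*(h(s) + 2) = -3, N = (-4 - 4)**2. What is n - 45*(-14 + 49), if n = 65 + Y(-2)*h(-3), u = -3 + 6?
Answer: -1327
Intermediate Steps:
u = 3
N = 64 (N = (-8)**2 = 64)
h(s) = -3 (h(s) = -2 + (1/3)*(-3) = -2 - 1 = -3)
Y(Z) = -61 (Y(Z) = 3 - 1*64 = 3 - 64 = -61)
n = 248 (n = 65 - 61*(-3) = 65 + 183 = 248)
n - 45*(-14 + 49) = 248 - 45*(-14 + 49) = 248 - 45*35 = 248 - 1*1575 = 248 - 1575 = -1327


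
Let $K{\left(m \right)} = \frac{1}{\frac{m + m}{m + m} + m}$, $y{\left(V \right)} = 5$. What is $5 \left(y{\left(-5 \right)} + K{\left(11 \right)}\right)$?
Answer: $\frac{305}{12} \approx 25.417$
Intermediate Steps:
$K{\left(m \right)} = \frac{1}{1 + m}$ ($K{\left(m \right)} = \frac{1}{\frac{2 m}{2 m} + m} = \frac{1}{2 m \frac{1}{2 m} + m} = \frac{1}{1 + m}$)
$5 \left(y{\left(-5 \right)} + K{\left(11 \right)}\right) = 5 \left(5 + \frac{1}{1 + 11}\right) = 5 \left(5 + \frac{1}{12}\right) = 5 \cdot \frac{61}{12} = \frac{305}{12}$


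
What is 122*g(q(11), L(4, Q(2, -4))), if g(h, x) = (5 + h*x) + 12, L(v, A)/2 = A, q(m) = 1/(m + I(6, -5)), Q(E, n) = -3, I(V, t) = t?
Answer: 1952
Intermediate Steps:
q(m) = 1/(-5 + m) (q(m) = 1/(m - 5) = 1/(-5 + m))
L(v, A) = 2*A
g(h, x) = 17 + h*x
122*g(q(11), L(4, Q(2, -4))) = 122*(17 + (2*(-3))/(-5 + 11)) = 122*(17 - 6/6) = 122*(17 + (1/6)*(-6)) = 122*(17 - 1) = 122*16 = 1952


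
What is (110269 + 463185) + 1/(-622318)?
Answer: 356870746371/622318 ≈ 5.7345e+5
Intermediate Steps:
(110269 + 463185) + 1/(-622318) = 573454 - 1/622318 = 356870746371/622318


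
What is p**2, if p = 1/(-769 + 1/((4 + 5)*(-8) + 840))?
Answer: 589824/348797729281 ≈ 1.6910e-6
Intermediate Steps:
p = -768/590591 (p = 1/(-769 + 1/(9*(-8) + 840)) = 1/(-769 + 1/(-72 + 840)) = 1/(-769 + 1/768) = 1/(-590591/768) = -768/590591 ≈ -0.0013004)
p**2 = (-768/590591)**2 = 589824/348797729281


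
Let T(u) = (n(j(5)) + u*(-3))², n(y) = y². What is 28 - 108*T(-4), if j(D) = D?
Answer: -147824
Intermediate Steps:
T(u) = (25 - 3*u)² (T(u) = (5² + u*(-3))² = (25 - 3*u)²)
28 - 108*T(-4) = 28 - 108*(-25 + 3*(-4))² = 28 - 108*(-25 - 12)² = 28 - 108*(-37)² = 28 - 108*1369 = 28 - 147852 = -147824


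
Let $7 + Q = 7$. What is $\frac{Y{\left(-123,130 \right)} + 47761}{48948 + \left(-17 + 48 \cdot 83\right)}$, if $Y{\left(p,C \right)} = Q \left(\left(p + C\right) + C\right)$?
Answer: $\frac{47761}{52915} \approx 0.9026$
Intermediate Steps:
$Q = 0$ ($Q = -7 + 7 = 0$)
$Y{\left(p,C \right)} = 0$ ($Y{\left(p,C \right)} = 0 \left(\left(p + C\right) + C\right) = 0 \left(\left(C + p\right) + C\right) = 0 \left(p + 2 C\right) = 0$)
$\frac{Y{\left(-123,130 \right)} + 47761}{48948 + \left(-17 + 48 \cdot 83\right)} = \frac{0 + 47761}{48948 + \left(-17 + 48 \cdot 83\right)} = \frac{47761}{48948 + \left(-17 + 3984\right)} = \frac{47761}{48948 + 3967} = \frac{47761}{52915}$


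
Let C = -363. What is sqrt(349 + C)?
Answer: I*sqrt(14) ≈ 3.7417*I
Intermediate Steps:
sqrt(349 + C) = sqrt(349 - 363) = sqrt(-14) = I*sqrt(14)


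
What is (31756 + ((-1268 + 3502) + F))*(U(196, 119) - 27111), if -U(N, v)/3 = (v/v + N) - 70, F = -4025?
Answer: -823797780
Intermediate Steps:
U(N, v) = 207 - 3*N (U(N, v) = -3*((v/v + N) - 70) = -3*((1 + N) - 70) = -3*(-69 + N) = 207 - 3*N)
(31756 + ((-1268 + 3502) + F))*(U(196, 119) - 27111) = (31756 + ((-1268 + 3502) - 4025))*((207 - 3*196) - 27111) = (31756 + (2234 - 4025))*((207 - 588) - 27111) = (31756 - 1791)*(-381 - 27111) = 29965*(-27492) = -823797780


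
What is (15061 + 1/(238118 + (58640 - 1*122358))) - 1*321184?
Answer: -53387851199/174400 ≈ -3.0612e+5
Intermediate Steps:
(15061 + 1/(238118 + (58640 - 1*122358))) - 1*321184 = (15061 + 1/(238118 + (58640 - 122358))) - 321184 = (15061 + 1/(238118 - 63718)) - 321184 = (15061 + 1/174400) - 321184 = 2626638401/174400 - 321184 = -53387851199/174400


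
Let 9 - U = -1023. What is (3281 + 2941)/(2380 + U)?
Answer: 3111/1706 ≈ 1.8236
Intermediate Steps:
U = 1032 (U = 9 - 1*(-1023) = 9 + 1023 = 1032)
(3281 + 2941)/(2380 + U) = (3281 + 2941)/(2380 + 1032) = 6222/3412 = 6222*(1/3412) = 3111/1706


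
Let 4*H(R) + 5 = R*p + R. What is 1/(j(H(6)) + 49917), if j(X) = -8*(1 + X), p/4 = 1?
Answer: 1/49859 ≈ 2.0057e-5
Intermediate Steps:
p = 4 (p = 4*1 = 4)
H(R) = -5/4 + 5*R/4 (H(R) = -5/4 + (R*4 + R)/4 = -5/4 + (4*R + R)/4 = -5/4 + (5*R)/4 = -5/4 + 5*R/4)
j(X) = -8 - 8*X
1/(j(H(6)) + 49917) = 1/((-8 - 8*(-5/4 + (5/4)*6)) + 49917) = 1/((-8 - 8*(-5/4 + 15/2)) + 49917) = 1/((-8 - 8*25/4) + 49917) = 1/((-8 - 50) + 49917) = 1/(-58 + 49917) = 1/49859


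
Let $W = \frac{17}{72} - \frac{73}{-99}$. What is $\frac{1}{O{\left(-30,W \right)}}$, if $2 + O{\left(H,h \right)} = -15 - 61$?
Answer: $- \frac{1}{78} \approx -0.012821$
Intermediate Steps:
$W = \frac{257}{264}$ ($W = 17 \cdot \frac{1}{72} - - \frac{73}{99} = \frac{17}{72} + \frac{73}{99} = \frac{257}{264} \approx 0.97348$)
$O{\left(H,h \right)} = -78$ ($O{\left(H,h \right)} = -2 - 76 = -78$)
$\frac{1}{O{\left(-30,W \right)}} = \frac{1}{-78} = - \frac{1}{78}$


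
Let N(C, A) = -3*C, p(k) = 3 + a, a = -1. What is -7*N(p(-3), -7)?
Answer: 42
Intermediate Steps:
p(k) = 2 (p(k) = 3 - 1 = 2)
-7*N(p(-3), -7) = -(-21)*2 = -7*(-6) = 42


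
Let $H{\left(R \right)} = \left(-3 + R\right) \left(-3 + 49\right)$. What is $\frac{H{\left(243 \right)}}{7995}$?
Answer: $\frac{736}{533} \approx 1.3809$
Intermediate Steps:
$H{\left(R \right)} = -138 + 46 R$ ($H{\left(R \right)} = \left(-3 + R\right) 46 = -138 + 46 R$)
$\frac{H{\left(243 \right)}}{7995} = \frac{-138 + 46 \cdot 243}{7995} = \left(-138 + 11178\right) \frac{1}{7995} = 11040 \cdot \frac{1}{7995} = \frac{736}{533}$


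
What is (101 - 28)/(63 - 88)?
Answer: -73/25 ≈ -2.9200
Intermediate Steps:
(101 - 28)/(63 - 88) = 73/(-25) = 73*(-1/25) = -73/25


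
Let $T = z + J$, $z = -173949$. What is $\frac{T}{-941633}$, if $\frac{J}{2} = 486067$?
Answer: $- \frac{798185}{941633} \approx -0.84766$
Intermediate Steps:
$J = 972134$ ($J = 2 \cdot 486067 = 972134$)
$T = 798185$ ($T = -173949 + 972134 = 798185$)
$\frac{T}{-941633} = \frac{798185}{-941633} = 798185 \left(- \frac{1}{941633}\right) = - \frac{798185}{941633}$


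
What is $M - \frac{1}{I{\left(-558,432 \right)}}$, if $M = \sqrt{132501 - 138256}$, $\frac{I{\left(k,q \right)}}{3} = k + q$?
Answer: $\frac{1}{378} + i \sqrt{5755} \approx 0.0026455 + 75.862 i$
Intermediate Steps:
$I{\left(k,q \right)} = 3 k + 3 q$ ($I{\left(k,q \right)} = 3 \left(k + q\right) = 3 k + 3 q$)
$M = i \sqrt{5755}$ ($M = \sqrt{-5755} = i \sqrt{5755} \approx 75.862 i$)
$M - \frac{1}{I{\left(-558,432 \right)}} = i \sqrt{5755} - \frac{1}{3 \left(-558\right) + 3 \cdot 432} = i \sqrt{5755} - \frac{1}{-1674 + 1296} = i \sqrt{5755} - \frac{1}{-378} = i \sqrt{5755} - - \frac{1}{378} = i \sqrt{5755} + \frac{1}{378} = \frac{1}{378} + i \sqrt{5755}$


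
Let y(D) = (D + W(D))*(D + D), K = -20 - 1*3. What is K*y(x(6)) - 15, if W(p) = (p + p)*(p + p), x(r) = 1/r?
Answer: -925/54 ≈ -17.130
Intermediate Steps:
W(p) = 4*p**2 (W(p) = (2*p)*(2*p) = 4*p**2)
K = -23 (K = -20 - 3 = -23)
y(D) = 2*D*(D + 4*D**2) (y(D) = (D + 4*D**2)*(D + D) = (D + 4*D**2)*(2*D) = 2*D*(D + 4*D**2))
K*y(x(6)) - 15 = -23*(1/6)**2*(2 + 8/6) - 15 = -23*(1/6)**2*(2 + 8*(1/6)) - 15 = -23*(2 + 4/3)/36 - 15 = -23*10/(36*3) - 15 = -23*5/54 - 15 = -115/54 - 15 = -925/54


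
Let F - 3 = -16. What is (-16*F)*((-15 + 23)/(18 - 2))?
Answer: 104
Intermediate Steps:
F = -13 (F = 3 - 16 = -13)
(-16*F)*((-15 + 23)/(18 - 2)) = (-16*(-13))*((-15 + 23)/(18 - 2)) = 208*(8/16) = 208*(8*(1/16)) = 208*(½) = 104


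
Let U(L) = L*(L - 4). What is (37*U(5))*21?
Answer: 3885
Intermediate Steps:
U(L) = L*(-4 + L)
(37*U(5))*21 = (37*(5*(-4 + 5)))*21 = (37*(5*1))*21 = (37*5)*21 = 185*21 = 3885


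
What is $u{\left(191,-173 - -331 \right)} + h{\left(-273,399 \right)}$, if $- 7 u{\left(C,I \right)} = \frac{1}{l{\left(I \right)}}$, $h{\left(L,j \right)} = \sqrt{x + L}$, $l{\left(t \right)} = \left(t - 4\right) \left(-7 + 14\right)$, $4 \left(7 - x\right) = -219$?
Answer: $- \frac{1}{7546} + \frac{13 i \sqrt{5}}{2} \approx -0.00013252 + 14.534 i$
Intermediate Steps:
$x = \frac{247}{4}$ ($x = 7 - - \frac{219}{4} = 7 + \frac{219}{4} = \frac{247}{4} \approx 61.75$)
$l{\left(t \right)} = -28 + 7 t$ ($l{\left(t \right)} = \left(-4 + t\right) 7 = -28 + 7 t$)
$h{\left(L,j \right)} = \sqrt{\frac{247}{4} + L}$
$u{\left(C,I \right)} = - \frac{1}{7 \left(-28 + 7 I\right)}$
$u{\left(191,-173 - -331 \right)} + h{\left(-273,399 \right)} = - \frac{1}{-196 + 49 \left(-173 - -331\right)} + \frac{\sqrt{247 + 4 \left(-273\right)}}{2} = - \frac{1}{-196 + 49 \left(-173 + 331\right)} + \frac{\sqrt{247 - 1092}}{2} = - \frac{1}{-196 + 49 \cdot 158} + \frac{\sqrt{-845}}{2} = - \frac{1}{-196 + 7742} + \frac{13 i \sqrt{5}}{2} = - \frac{1}{7546} + \frac{13 i \sqrt{5}}{2}$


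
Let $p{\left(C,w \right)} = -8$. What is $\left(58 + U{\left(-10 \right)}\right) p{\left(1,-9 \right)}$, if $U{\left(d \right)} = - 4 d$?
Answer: $-784$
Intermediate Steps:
$\left(58 + U{\left(-10 \right)}\right) p{\left(1,-9 \right)} = \left(58 - -40\right) \left(-8\right) = \left(58 + 40\right) \left(-8\right) = 98 \left(-8\right) = -784$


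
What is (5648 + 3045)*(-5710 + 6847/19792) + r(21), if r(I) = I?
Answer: -982356161157/19792 ≈ -4.9634e+7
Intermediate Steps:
(5648 + 3045)*(-5710 + 6847/19792) + r(21) = (5648 + 3045)*(-5710 + 6847/19792) + 21 = 8693*(-5710 + 6847*(1/19792)) + 21 = 8693*(-5710 + 6847/19792) + 21 = 8693*(-113005473/19792) + 21 = -982356576789/19792 + 21 = -982356161157/19792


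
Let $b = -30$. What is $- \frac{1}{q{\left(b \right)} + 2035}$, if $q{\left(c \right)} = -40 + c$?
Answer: $- \frac{1}{1965} \approx -0.00050891$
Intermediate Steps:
$- \frac{1}{q{\left(b \right)} + 2035} = - \frac{1}{\left(-40 - 30\right) + 2035} = - \frac{1}{-70 + 2035} = - \frac{1}{1965}$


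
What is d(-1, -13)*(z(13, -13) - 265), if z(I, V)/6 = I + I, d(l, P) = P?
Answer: 1417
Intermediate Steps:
z(I, V) = 12*I (z(I, V) = 6*(I + I) = 6*(2*I) = 12*I)
d(-1, -13)*(z(13, -13) - 265) = -13*(12*13 - 265) = -13*(156 - 265) = -13*(-109) = 1417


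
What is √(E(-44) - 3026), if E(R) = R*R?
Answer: I*√1090 ≈ 33.015*I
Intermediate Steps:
E(R) = R²
√(E(-44) - 3026) = √((-44)² - 3026) = √(1936 - 3026) = √(-1090) = I*√1090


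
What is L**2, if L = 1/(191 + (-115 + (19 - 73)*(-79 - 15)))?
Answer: 1/26543104 ≈ 3.7675e-8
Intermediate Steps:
L = 1/5152 (L = 1/(191 + (-115 - 54*(-94))) = 1/(191 + (-115 + 5076)) = 1/(191 + 4961) = 1/5152 ≈ 0.00019410)
L**2 = (1/5152)**2 = 1/26543104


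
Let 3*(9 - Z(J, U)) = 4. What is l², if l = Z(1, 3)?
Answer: 529/9 ≈ 58.778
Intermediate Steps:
Z(J, U) = 23/3 (Z(J, U) = 9 - ⅓*4 = 9 - 4/3 = 23/3)
l = 23/3 ≈ 7.6667
l² = (23/3)² = 529/9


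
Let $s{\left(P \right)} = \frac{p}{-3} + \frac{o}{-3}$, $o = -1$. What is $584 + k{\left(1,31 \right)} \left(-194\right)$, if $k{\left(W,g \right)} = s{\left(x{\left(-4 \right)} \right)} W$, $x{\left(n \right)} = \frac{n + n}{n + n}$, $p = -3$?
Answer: $\frac{976}{3} \approx 325.33$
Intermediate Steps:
$x{\left(n \right)} = 1$ ($x{\left(n \right)} = \frac{2 n}{2 n} = 2 n \frac{1}{2 n} = 1$)
$s{\left(P \right)} = \frac{4}{3}$ ($s{\left(P \right)} = - \frac{3}{-3} - \frac{1}{-3} = \left(-3\right) \left(- \frac{1}{3}\right) - - \frac{1}{3} = 1 + \frac{1}{3} = \frac{4}{3}$)
$k{\left(W,g \right)} = \frac{4 W}{3}$
$584 + k{\left(1,31 \right)} \left(-194\right) = 584 + \frac{4}{3} \cdot 1 \left(-194\right) = 584 + \frac{4}{3} \left(-194\right) = 584 - \frac{776}{3} = \frac{976}{3}$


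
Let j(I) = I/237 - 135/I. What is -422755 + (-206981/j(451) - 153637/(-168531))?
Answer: -1449154640385715/2626111326 ≈ -5.5183e+5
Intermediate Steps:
j(I) = -135/I + I/237 (j(I) = I*(1/237) - 135/I = I/237 - 135/I = -135/I + I/237)
-422755 + (-206981/j(451) - 153637/(-168531)) = -422755 + (-206981/(-135/451 + (1/237)*451) - 153637/(-168531)) = -422755 + (-206981/(-135*1/451 + 451/237) - 153637*(-1/168531)) = -422755 + (-206981/(-135/451 + 451/237) + 13967/15321) = -422755 + (-206981/171406/106887 + 13967/15321) = -422755 + (-206981*106887/171406 + 13967/15321) = -422755 + (-22123578147/171406 + 13967/15321) = -422755 - 338952946762585/2626111326 = -1449154640385715/2626111326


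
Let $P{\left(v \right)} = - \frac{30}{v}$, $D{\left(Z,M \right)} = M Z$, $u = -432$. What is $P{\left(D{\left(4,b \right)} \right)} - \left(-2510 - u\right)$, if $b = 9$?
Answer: $\frac{12463}{6} \approx 2077.2$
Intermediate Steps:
$P{\left(D{\left(4,b \right)} \right)} - \left(-2510 - u\right) = - \frac{30}{9 \cdot 4} - \left(-2510 - -432\right) = - \frac{30}{36} - \left(-2510 + 432\right) = \left(-30\right) \frac{1}{36} - -2078 = - \frac{5}{6} + 2078 = \frac{12463}{6}$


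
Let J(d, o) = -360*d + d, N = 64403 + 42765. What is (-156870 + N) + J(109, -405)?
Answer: -88833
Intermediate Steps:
N = 107168
J(d, o) = -359*d
(-156870 + N) + J(109, -405) = (-156870 + 107168) - 359*109 = -49702 - 39131 = -88833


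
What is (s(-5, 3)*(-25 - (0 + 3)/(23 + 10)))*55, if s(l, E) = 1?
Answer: -1380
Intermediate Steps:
(s(-5, 3)*(-25 - (0 + 3)/(23 + 10)))*55 = (1*(-25 - (0 + 3)/(23 + 10)))*55 = (1*(-25 - 3/33))*55 = (1*(-25 - 1*1/11))*55 = (1*(-25 - 1/11))*55 = (1*(-276/11))*55 = -276/11*55 = -1380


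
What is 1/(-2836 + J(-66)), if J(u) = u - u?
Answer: -1/2836 ≈ -0.00035261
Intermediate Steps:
J(u) = 0
1/(-2836 + J(-66)) = 1/(-2836 + 0) = 1/(-2836) = -1/2836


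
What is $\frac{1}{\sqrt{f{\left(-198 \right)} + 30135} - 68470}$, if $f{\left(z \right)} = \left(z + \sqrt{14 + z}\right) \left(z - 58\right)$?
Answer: $- \frac{1}{68470 - \sqrt{80823 - 512 i \sqrt{46}}} \approx -1.4666 \cdot 10^{-5} + 1.3133 \cdot 10^{-9} i$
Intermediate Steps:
$f{\left(z \right)} = \left(-58 + z\right) \left(z + \sqrt{14 + z}\right)$ ($f{\left(z \right)} = \left(z + \sqrt{14 + z}\right) \left(-58 + z\right) = \left(-58 + z\right) \left(z + \sqrt{14 + z}\right)$)
$\frac{1}{\sqrt{f{\left(-198 \right)} + 30135} - 68470} = \frac{1}{\sqrt{\left(\left(-198\right)^{2} - -11484 - 58 \sqrt{14 - 198} - 198 \sqrt{14 - 198}\right) + 30135} - 68470} = \frac{1}{\sqrt{\left(39204 + 11484 - 58 \sqrt{-184} - 198 \sqrt{-184}\right) + 30135} - 68470} = \frac{1}{\sqrt{\left(39204 + 11484 - 58 \cdot 2 i \sqrt{46} - 198 \cdot 2 i \sqrt{46}\right) + 30135} - 68470} = \frac{1}{\sqrt{\left(39204 + 11484 - 116 i \sqrt{46} - 396 i \sqrt{46}\right) + 30135} - 68470} = \frac{1}{\sqrt{\left(50688 - 512 i \sqrt{46}\right) + 30135} - 68470} = \frac{1}{\sqrt{80823 - 512 i \sqrt{46}} - 68470} = \frac{1}{-68470 + \sqrt{80823 - 512 i \sqrt{46}}}$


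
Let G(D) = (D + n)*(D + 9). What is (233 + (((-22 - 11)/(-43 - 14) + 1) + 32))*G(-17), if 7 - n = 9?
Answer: 40520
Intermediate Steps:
n = -2 (n = 7 - 1*9 = 7 - 9 = -2)
G(D) = (-2 + D)*(9 + D) (G(D) = (D - 2)*(D + 9) = (-2 + D)*(9 + D))
(233 + (((-22 - 11)/(-43 - 14) + 1) + 32))*G(-17) = (233 + (((-22 - 11)/(-43 - 14) + 1) + 32))*(-18 + (-17)**2 + 7*(-17)) = (233 + ((-33/(-57) + 1) + 32))*(-18 + 289 - 119) = (233 + ((-33*(-1/57) + 1) + 32))*152 = (233 + ((11/19 + 1) + 32))*152 = (233 + (30/19 + 32))*152 = (233 + 638/19)*152 = (5065/19)*152 = 40520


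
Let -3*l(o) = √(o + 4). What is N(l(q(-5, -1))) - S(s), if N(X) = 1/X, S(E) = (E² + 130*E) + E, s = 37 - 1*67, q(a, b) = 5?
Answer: 3029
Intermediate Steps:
s = -30 (s = 37 - 67 = -30)
l(o) = -√(4 + o)/3 (l(o) = -√(o + 4)/3 = -√(4 + o)/3)
S(E) = E² + 131*E
N(l(q(-5, -1))) - S(s) = 1/(-√(4 + 5)/3) - (-30)*(131 - 30) = 1/(-√9/3) - (-30)*101 = 1/(-⅓*3) - 1*(-3030) = 1/(-1) + 3030 = -1 + 3030 = 3029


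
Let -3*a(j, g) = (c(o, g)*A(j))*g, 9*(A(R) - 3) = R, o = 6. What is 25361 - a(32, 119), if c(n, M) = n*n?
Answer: 104167/3 ≈ 34722.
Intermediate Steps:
c(n, M) = n**2
A(R) = 3 + R/9
a(j, g) = -g*(108 + 4*j)/3 (a(j, g) = -6**2*(3 + j/9)*g/3 = -36*(3 + j/9)*g/3 = -(108 + 4*j)*g/3 = -g*(108 + 4*j)/3)
25361 - a(32, 119) = 25361 - (-4)*119*(27 + 32)/3 = 25361 - (-4)*119*59/3 = 25361 - 1*(-28084/3) = 25361 + 28084/3 = 104167/3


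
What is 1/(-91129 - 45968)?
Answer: -1/137097 ≈ -7.2941e-6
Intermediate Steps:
1/(-91129 - 45968) = 1/(-137097) = -1/137097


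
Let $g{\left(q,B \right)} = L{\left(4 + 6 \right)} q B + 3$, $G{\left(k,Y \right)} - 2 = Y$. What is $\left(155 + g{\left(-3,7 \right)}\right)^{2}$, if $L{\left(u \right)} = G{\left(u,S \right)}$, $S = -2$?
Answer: $24964$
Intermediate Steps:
$G{\left(k,Y \right)} = 2 + Y$
$L{\left(u \right)} = 0$ ($L{\left(u \right)} = 2 - 2 = 0$)
$g{\left(q,B \right)} = 3$ ($g{\left(q,B \right)} = 0 q B + 3 = 0 B + 3 = 0 + 3 = 3$)
$\left(155 + g{\left(-3,7 \right)}\right)^{2} = \left(155 + 3\right)^{2} = 158^{2} = 24964$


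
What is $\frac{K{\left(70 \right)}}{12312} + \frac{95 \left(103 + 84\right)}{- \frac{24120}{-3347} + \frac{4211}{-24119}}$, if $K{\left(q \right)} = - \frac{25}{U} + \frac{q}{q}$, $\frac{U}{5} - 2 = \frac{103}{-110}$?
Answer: $\frac{158910021455513677}{62900833028904} \approx 2526.4$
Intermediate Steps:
$U = \frac{117}{22}$ ($U = 10 + 5 \frac{103}{-110} = 10 + 5 \cdot 103 \left(- \frac{1}{110}\right) = 10 + 5 \left(- \frac{103}{110}\right) = 10 - \frac{103}{22} = \frac{117}{22} \approx 5.3182$)
$K{\left(q \right)} = - \frac{433}{117}$ ($K{\left(q \right)} = - \frac{25}{\frac{117}{22}} + \frac{q}{q} = \left(-25\right) \frac{22}{117} + 1 = - \frac{550}{117} + 1 = - \frac{433}{117}$)
$\frac{K{\left(70 \right)}}{12312} + \frac{95 \left(103 + 84\right)}{- \frac{24120}{-3347} + \frac{4211}{-24119}} = - \frac{433}{117 \cdot 12312} + \frac{95 \left(103 + 84\right)}{- \frac{24120}{-3347} + \frac{4211}{-24119}} = \left(- \frac{433}{117}\right) \frac{1}{12312} + \frac{95 \cdot 187}{\left(-24120\right) \left(- \frac{1}{3347}\right) + 4211 \left(- \frac{1}{24119}\right)} = - \frac{433}{1440504} + \frac{17765}{\frac{24120}{3347} - \frac{4211}{24119}} = - \frac{433}{1440504} + \frac{17765}{\frac{567656063}{80726293}} = - \frac{433}{1440504} + 17765 \cdot \frac{80726293}{567656063} = - \frac{433}{1440504} + \frac{1434102595145}{567656063} = \frac{158910021455513677}{62900833028904}$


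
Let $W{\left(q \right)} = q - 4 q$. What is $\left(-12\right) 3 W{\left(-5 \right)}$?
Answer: $-540$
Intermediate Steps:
$W{\left(q \right)} = - 3 q$
$\left(-12\right) 3 W{\left(-5 \right)} = \left(-12\right) 3 \left(\left(-3\right) \left(-5\right)\right) = \left(-36\right) 15 = -540$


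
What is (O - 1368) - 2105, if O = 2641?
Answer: -832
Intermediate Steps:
(O - 1368) - 2105 = (2641 - 1368) - 2105 = 1273 - 2105 = -832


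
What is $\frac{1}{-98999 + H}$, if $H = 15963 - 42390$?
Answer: $- \frac{1}{125426} \approx -7.9728 \cdot 10^{-6}$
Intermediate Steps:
$H = -26427$
$\frac{1}{-98999 + H} = \frac{1}{-98999 - 26427} = \frac{1}{-125426} = - \frac{1}{125426}$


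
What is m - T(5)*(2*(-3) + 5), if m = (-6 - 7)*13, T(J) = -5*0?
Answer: -169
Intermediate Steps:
T(J) = 0
m = -169 (m = -13*13 = -169)
m - T(5)*(2*(-3) + 5) = -169 - 0*(2*(-3) + 5) = -169 - 0*(-6 + 5) = -169 - 0*(-1) = -169 - 1*0 = -169 + 0 = -169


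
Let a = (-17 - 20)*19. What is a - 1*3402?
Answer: -4105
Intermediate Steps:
a = -703 (a = -37*19 = -703)
a - 1*3402 = -703 - 1*3402 = -703 - 3402 = -4105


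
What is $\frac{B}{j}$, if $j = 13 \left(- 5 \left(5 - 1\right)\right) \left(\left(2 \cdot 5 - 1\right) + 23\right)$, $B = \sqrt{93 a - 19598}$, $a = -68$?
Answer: $- \frac{i \sqrt{25922}}{8320} \approx - 0.019351 i$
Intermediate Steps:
$B = i \sqrt{25922}$ ($B = \sqrt{93 \left(-68\right) - 19598} = \sqrt{-6324 - 19598} = \sqrt{-25922} = i \sqrt{25922} \approx 161.0 i$)
$j = -8320$ ($j = 13 \left(\left(-5\right) 4\right) \left(\left(10 - 1\right) + 23\right) = 13 \left(-20\right) \left(9 + 23\right) = \left(-260\right) 32 = -8320$)
$\frac{B}{j} = \frac{i \sqrt{25922}}{-8320} = i \sqrt{25922} \left(- \frac{1}{8320}\right) = - \frac{i \sqrt{25922}}{8320}$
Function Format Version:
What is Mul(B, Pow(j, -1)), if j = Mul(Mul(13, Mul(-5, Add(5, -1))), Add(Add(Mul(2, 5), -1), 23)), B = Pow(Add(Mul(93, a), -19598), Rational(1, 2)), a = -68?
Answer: Mul(Rational(-1, 8320), I, Pow(25922, Rational(1, 2))) ≈ Mul(-0.019351, I)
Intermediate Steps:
B = Mul(I, Pow(25922, Rational(1, 2))) (B = Pow(Add(Mul(93, -68), -19598), Rational(1, 2)) = Pow(Add(-6324, -19598), Rational(1, 2)) = Pow(-25922, Rational(1, 2)) = Mul(I, Pow(25922, Rational(1, 2))) ≈ Mul(161.00, I))
j = -8320 (j = Mul(Mul(13, Mul(-5, 4)), Add(Add(10, -1), 23)) = Mul(Mul(13, -20), Add(9, 23)) = Mul(-260, 32) = -8320)
Mul(B, Pow(j, -1)) = Mul(Mul(I, Pow(25922, Rational(1, 2))), Pow(-8320, -1)) = Mul(Mul(I, Pow(25922, Rational(1, 2))), Rational(-1, 8320)) = Mul(Rational(-1, 8320), I, Pow(25922, Rational(1, 2)))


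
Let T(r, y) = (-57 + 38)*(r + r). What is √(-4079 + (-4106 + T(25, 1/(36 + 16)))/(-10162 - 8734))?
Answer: I*√5688856923/1181 ≈ 63.865*I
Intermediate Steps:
T(r, y) = -38*r
√(-4079 + (-4106 + T(25, 1/(36 + 16)))/(-10162 - 8734)) = √(-4079 + (-4106 - 38*25)/(-10162 - 8734)) = √(-4079 + (-4106 - 950)/(-18896)) = √(-4079 - 5056*(-1/18896)) = √(-4079 + 316/1181) = √(-4816983/1181) = I*√5688856923/1181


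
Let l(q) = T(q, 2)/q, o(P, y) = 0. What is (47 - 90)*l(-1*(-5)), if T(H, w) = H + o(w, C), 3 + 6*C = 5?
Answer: -43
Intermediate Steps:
C = ⅓ (C = -½ + (⅙)*5 = -½ + ⅚ = ⅓ ≈ 0.33333)
T(H, w) = H (T(H, w) = H + 0 = H)
l(q) = 1 (l(q) = q/q = 1)
(47 - 90)*l(-1*(-5)) = (47 - 90)*1 = -43*1 = -43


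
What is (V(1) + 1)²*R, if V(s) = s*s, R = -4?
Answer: -16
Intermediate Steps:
V(s) = s²
(V(1) + 1)²*R = (1² + 1)²*(-4) = (1 + 1)²*(-4) = 2²*(-4) = 4*(-4) = -16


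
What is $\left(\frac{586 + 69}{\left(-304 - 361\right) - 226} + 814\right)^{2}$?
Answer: $\frac{525072695161}{793881} \approx 6.614 \cdot 10^{5}$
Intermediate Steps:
$\left(\frac{586 + 69}{\left(-304 - 361\right) - 226} + 814\right)^{2} = \left(\frac{655}{\left(-304 - 361\right) - 226} + 814\right)^{2} = \left(\frac{655}{-665 - 226} + 814\right)^{2} = \left(\frac{655}{-891} + 814\right)^{2} = \left(655 \left(- \frac{1}{891}\right) + 814\right)^{2} = \left(- \frac{655}{891} + 814\right)^{2} = \left(\frac{724619}{891}\right)^{2} = \frac{525072695161}{793881}$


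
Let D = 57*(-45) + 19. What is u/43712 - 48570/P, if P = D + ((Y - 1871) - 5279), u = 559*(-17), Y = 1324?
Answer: 510883181/91489216 ≈ 5.5841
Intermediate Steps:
D = -2546 (D = -2565 + 19 = -2546)
u = -9503
P = -8372 (P = -2546 + ((1324 - 1871) - 5279) = -2546 + (-547 - 5279) = -2546 - 5826 = -8372)
u/43712 - 48570/P = -9503/43712 - 48570/(-8372) = -9503*1/43712 - 48570*(-1/8372) = -9503/43712 + 24285/4186 = 510883181/91489216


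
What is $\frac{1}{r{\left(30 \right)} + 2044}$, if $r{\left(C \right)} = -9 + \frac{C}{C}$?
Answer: $\frac{1}{2036} \approx 0.00049116$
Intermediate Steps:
$r{\left(C \right)} = -8$ ($r{\left(C \right)} = -9 + 1 = -8$)
$\frac{1}{r{\left(30 \right)} + 2044} = \frac{1}{-8 + 2044} = \frac{1}{2036}$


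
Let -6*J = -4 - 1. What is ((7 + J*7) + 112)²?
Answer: 561001/36 ≈ 15583.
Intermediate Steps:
J = ⅚ (J = -(-4 - 1)/6 = -⅙*(-5) = ⅚ ≈ 0.83333)
((7 + J*7) + 112)² = ((7 + (⅚)*7) + 112)² = ((7 + 35/6) + 112)² = (77/6 + 112)² = (749/6)² = 561001/36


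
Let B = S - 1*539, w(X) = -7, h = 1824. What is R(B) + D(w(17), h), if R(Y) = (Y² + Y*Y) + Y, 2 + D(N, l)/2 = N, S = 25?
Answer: 527860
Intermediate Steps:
D(N, l) = -4 + 2*N
B = -514 (B = 25 - 1*539 = 25 - 539 = -514)
R(Y) = Y + 2*Y² (R(Y) = (Y² + Y²) + Y = 2*Y² + Y = Y + 2*Y²)
R(B) + D(w(17), h) = -514*(1 + 2*(-514)) + (-4 + 2*(-7)) = -514*(1 - 1028) + (-4 - 14) = -514*(-1027) - 18 = 527878 - 18 = 527860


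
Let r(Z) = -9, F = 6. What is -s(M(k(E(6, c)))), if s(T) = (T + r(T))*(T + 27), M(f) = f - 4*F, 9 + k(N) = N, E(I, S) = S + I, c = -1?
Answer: -37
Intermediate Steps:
E(I, S) = I + S
k(N) = -9 + N
M(f) = -24 + f (M(f) = f - 4*6 = f - 24 = -24 + f)
s(T) = (-9 + T)*(27 + T) (s(T) = (T - 9)*(T + 27) = (-9 + T)*(27 + T))
-s(M(k(E(6, c)))) = -(-243 + (-24 + (-9 + (6 - 1)))² + 18*(-24 + (-9 + (6 - 1)))) = -(-243 + (-24 + (-9 + 5))² + 18*(-24 + (-9 + 5))) = -(-243 + (-24 - 4)² + 18*(-24 - 4)) = -(-243 + (-28)² + 18*(-28)) = -(-243 + 784 - 504) = -1*37 = -37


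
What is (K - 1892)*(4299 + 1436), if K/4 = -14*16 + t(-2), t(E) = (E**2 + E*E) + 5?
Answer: -15690960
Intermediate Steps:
t(E) = 5 + 2*E**2 (t(E) = (E**2 + E**2) + 5 = 2*E**2 + 5 = 5 + 2*E**2)
K = -844 (K = 4*(-14*16 + (5 + 2*(-2)**2)) = 4*(-224 + (5 + 2*4)) = 4*(-224 + (5 + 8)) = 4*(-224 + 13) = 4*(-211) = -844)
(K - 1892)*(4299 + 1436) = (-844 - 1892)*(4299 + 1436) = -2736*5735 = -15690960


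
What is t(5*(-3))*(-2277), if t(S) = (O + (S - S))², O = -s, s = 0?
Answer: 0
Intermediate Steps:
O = 0 (O = -1*0 = 0)
t(S) = 0 (t(S) = (0 + (S - S))² = (0 + 0)² = 0² = 0)
t(5*(-3))*(-2277) = 0*(-2277) = 0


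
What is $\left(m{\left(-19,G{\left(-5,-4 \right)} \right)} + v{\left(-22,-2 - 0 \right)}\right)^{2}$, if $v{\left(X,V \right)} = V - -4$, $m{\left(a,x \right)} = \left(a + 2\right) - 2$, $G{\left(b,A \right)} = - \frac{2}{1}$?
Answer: $289$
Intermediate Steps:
$G{\left(b,A \right)} = -2$ ($G{\left(b,A \right)} = \left(-2\right) 1 = -2$)
$m{\left(a,x \right)} = a$ ($m{\left(a,x \right)} = \left(2 + a\right) - 2 = a$)
$v{\left(X,V \right)} = 4 + V$ ($v{\left(X,V \right)} = V + 4 = 4 + V$)
$\left(m{\left(-19,G{\left(-5,-4 \right)} \right)} + v{\left(-22,-2 - 0 \right)}\right)^{2} = \left(-19 + \left(4 - 2\right)\right)^{2} = \left(-19 + 2\right)^{2} = \left(-17\right)^{2} = 289$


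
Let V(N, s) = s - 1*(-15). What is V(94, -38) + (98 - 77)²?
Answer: 418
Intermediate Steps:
V(N, s) = 15 + s (V(N, s) = s + 15 = 15 + s)
V(94, -38) + (98 - 77)² = (15 - 38) + (98 - 77)² = -23 + 21² = -23 + 441 = 418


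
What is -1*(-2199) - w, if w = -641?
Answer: 2840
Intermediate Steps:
-1*(-2199) - w = -1*(-2199) - 1*(-641) = 2199 + 641 = 2840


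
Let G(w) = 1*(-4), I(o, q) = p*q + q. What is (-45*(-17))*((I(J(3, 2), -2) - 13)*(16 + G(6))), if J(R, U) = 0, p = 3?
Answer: -192780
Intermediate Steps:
I(o, q) = 4*q (I(o, q) = 3*q + q = 4*q)
G(w) = -4
(-45*(-17))*((I(J(3, 2), -2) - 13)*(16 + G(6))) = (-45*(-17))*((4*(-2) - 13)*(16 - 4)) = 765*((-8 - 13)*12) = 765*(-21*12) = 765*(-252) = -192780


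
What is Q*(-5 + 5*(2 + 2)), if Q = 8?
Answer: 120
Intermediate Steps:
Q*(-5 + 5*(2 + 2)) = 8*(-5 + 5*(2 + 2)) = 8*(-5 + 5*4) = 8*(-5 + 20) = 8*15 = 120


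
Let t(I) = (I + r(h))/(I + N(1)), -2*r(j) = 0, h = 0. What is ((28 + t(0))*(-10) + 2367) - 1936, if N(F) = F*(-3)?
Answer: 151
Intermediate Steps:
N(F) = -3*F
r(j) = 0 (r(j) = -½*0 = 0)
t(I) = I/(-3 + I) (t(I) = (I + 0)/(I - 3*1) = I/(I - 3) = I/(-3 + I))
((28 + t(0))*(-10) + 2367) - 1936 = ((28 + 0/(-3 + 0))*(-10) + 2367) - 1936 = ((28 + 0/(-3))*(-10) + 2367) - 1936 = ((28 + 0*(-⅓))*(-10) + 2367) - 1936 = ((28 + 0)*(-10) + 2367) - 1936 = (28*(-10) + 2367) - 1936 = (-280 + 2367) - 1936 = 2087 - 1936 = 151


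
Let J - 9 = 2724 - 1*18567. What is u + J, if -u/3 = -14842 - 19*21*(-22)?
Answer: 2358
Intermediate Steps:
J = -15834 (J = 9 + (2724 - 1*18567) = 9 + (2724 - 18567) = 9 - 15843 = -15834)
u = 18192 (u = -3*(-14842 - 19*21*(-22)) = -3*(-14842 - 399*(-22)) = -3*(-14842 - 1*(-8778)) = -3*(-14842 + 8778) = -3*(-6064) = 18192)
u + J = 18192 - 15834 = 2358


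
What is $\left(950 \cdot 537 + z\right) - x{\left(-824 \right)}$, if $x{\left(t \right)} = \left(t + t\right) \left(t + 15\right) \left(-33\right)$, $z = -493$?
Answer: $44506313$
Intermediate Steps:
$x{\left(t \right)} = - 66 t \left(15 + t\right)$ ($x{\left(t \right)} = 2 t \left(15 + t\right) \left(-33\right) = - 66 t \left(15 + t\right)$)
$\left(950 \cdot 537 + z\right) - x{\left(-824 \right)} = \left(950 \cdot 537 - 493\right) - \left(-66\right) \left(-824\right) \left(15 - 824\right) = \left(510150 - 493\right) - \left(-66\right) \left(-824\right) \left(-809\right) = 509657 - -43996656 = 509657 + 43996656 = 44506313$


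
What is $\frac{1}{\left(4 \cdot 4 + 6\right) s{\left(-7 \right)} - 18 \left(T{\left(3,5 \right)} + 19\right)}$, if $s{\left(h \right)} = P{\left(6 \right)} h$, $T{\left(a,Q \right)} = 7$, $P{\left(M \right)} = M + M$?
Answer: $- \frac{1}{2316} \approx -0.00043178$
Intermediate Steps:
$P{\left(M \right)} = 2 M$
$s{\left(h \right)} = 12 h$ ($s{\left(h \right)} = 2 \cdot 6 h = 12 h$)
$\frac{1}{\left(4 \cdot 4 + 6\right) s{\left(-7 \right)} - 18 \left(T{\left(3,5 \right)} + 19\right)} = \frac{1}{\left(4 \cdot 4 + 6\right) 12 \left(-7\right) - 18 \left(7 + 19\right)} = \frac{1}{\left(16 + 6\right) \left(-84\right) - 468} = \frac{1}{22 \left(-84\right) - 468} = \frac{1}{-1848 - 468} = \frac{1}{-2316} = - \frac{1}{2316}$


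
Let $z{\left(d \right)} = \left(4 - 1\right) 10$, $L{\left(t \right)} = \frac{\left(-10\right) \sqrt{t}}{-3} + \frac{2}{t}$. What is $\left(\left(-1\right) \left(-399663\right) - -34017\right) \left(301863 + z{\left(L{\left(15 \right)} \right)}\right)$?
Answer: $130924956240$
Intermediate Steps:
$L{\left(t \right)} = \frac{2}{t} + \frac{10 \sqrt{t}}{3}$ ($L{\left(t \right)} = - 10 \sqrt{t} \left(- \frac{1}{3}\right) + \frac{2}{t} = \frac{10 \sqrt{t}}{3} + \frac{2}{t} = \frac{2}{t} + \frac{10 \sqrt{t}}{3}$)
$z{\left(d \right)} = 30$ ($z{\left(d \right)} = 3 \cdot 10 = 30$)
$\left(\left(-1\right) \left(-399663\right) - -34017\right) \left(301863 + z{\left(L{\left(15 \right)} \right)}\right) = \left(\left(-1\right) \left(-399663\right) - -34017\right) \left(301863 + 30\right) = \left(399663 + \left(-95405 + 129422\right)\right) 301893 = \left(399663 + 34017\right) 301893 = 433680 \cdot 301893 = 130924956240$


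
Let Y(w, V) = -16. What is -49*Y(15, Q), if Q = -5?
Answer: 784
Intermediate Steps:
-49*Y(15, Q) = -49*(-16) = 784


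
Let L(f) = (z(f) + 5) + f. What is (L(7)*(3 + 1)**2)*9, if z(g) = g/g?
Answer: 1872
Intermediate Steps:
z(g) = 1
L(f) = 6 + f (L(f) = (1 + 5) + f = 6 + f)
(L(7)*(3 + 1)**2)*9 = ((6 + 7)*(3 + 1)**2)*9 = (13*4**2)*9 = (13*16)*9 = 208*9 = 1872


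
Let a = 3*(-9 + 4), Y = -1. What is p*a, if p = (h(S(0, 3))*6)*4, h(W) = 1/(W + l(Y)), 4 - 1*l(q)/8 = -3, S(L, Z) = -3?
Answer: -360/53 ≈ -6.7924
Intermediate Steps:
l(q) = 56 (l(q) = 32 - 8*(-3) = 32 + 24 = 56)
h(W) = 1/(56 + W) (h(W) = 1/(W + 56) = 1/(56 + W))
a = -15 (a = 3*(-5) = -15)
p = 24/53 (p = (6/(56 - 3))*4 = (6/53)*4 = 24/53 ≈ 0.45283)
p*a = (24/53)*(-15) = -360/53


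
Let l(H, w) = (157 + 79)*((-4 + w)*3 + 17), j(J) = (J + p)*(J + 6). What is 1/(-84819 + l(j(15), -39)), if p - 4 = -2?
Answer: -1/111251 ≈ -8.9887e-6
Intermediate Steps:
p = 2 (p = 4 - 2 = 2)
j(J) = (2 + J)*(6 + J) (j(J) = (J + 2)*(J + 6) = (2 + J)*(6 + J))
l(H, w) = 1180 + 708*w (l(H, w) = 236*((-12 + 3*w) + 17) = 236*(5 + 3*w) = 1180 + 708*w)
1/(-84819 + l(j(15), -39)) = 1/(-84819 + (1180 + 708*(-39))) = 1/(-84819 + (1180 - 27612)) = 1/(-84819 - 26432) = 1/(-111251) = -1/111251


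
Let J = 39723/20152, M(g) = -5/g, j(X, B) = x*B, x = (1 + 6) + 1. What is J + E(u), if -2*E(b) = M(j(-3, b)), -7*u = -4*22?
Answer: 643583/322432 ≈ 1.9960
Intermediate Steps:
x = 8 (x = 7 + 1 = 8)
j(X, B) = 8*B
u = 88/7 (u = -(-4)*22/7 = -1/7*(-88) = 88/7 ≈ 12.571)
E(b) = 5/(16*b) (E(b) = -(-5)/(2*(8*b)) = -(-5)*1/(8*b)/2 = -(-5)/(16*b) = 5/(16*b))
J = 39723/20152 (J = 39723*(1/20152) = 39723/20152 ≈ 1.9712)
J + E(u) = 39723/20152 + 5/(16*(88/7)) = 39723/20152 + (5/16)*(7/88) = 39723/20152 + 35/1408 = 643583/322432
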